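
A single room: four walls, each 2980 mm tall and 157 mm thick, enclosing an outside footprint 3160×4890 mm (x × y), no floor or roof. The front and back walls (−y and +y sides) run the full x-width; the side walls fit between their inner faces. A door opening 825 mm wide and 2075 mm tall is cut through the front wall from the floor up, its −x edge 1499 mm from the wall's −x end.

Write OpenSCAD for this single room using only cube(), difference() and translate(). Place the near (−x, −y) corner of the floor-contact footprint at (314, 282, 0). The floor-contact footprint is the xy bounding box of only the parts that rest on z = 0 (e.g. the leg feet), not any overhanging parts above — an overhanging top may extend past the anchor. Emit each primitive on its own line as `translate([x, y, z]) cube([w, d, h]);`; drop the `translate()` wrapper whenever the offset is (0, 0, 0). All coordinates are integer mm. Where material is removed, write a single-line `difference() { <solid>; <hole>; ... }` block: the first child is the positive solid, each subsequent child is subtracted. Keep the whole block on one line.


difference() { translate([314, 282, 0]) cube([3160, 157, 2980]); translate([1813, 282, 0]) cube([825, 157, 2075]); }
translate([314, 5015, 0]) cube([3160, 157, 2980]);
translate([314, 439, 0]) cube([157, 4576, 2980]);
translate([3317, 439, 0]) cube([157, 4576, 2980]);


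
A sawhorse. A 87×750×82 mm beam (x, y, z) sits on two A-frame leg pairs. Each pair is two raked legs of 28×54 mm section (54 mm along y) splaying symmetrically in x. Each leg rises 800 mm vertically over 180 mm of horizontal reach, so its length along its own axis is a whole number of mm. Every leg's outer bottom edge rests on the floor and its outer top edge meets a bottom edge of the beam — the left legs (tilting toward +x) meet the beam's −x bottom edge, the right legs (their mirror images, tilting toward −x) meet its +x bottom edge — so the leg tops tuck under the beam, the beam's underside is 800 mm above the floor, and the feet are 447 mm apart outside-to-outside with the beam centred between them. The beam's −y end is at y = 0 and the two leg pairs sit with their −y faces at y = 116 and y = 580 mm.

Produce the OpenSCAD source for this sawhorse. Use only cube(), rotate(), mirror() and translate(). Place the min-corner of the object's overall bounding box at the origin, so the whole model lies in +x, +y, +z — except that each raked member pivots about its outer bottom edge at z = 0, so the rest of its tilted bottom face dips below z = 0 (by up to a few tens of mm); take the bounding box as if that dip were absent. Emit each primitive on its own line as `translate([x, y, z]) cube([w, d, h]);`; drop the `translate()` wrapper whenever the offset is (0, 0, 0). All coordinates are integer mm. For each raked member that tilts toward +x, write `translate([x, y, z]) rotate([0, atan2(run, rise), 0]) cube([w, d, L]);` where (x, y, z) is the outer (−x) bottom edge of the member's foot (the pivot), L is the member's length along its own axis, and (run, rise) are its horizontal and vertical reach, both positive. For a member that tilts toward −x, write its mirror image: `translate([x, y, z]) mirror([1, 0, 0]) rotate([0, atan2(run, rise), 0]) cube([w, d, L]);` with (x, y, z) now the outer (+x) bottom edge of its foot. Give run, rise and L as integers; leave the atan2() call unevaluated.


translate([180, 0, 800]) cube([87, 750, 82]);
translate([0, 116, 0]) rotate([0, atan2(180, 800), 0]) cube([28, 54, 820]);
translate([447, 116, 0]) mirror([1, 0, 0]) rotate([0, atan2(180, 800), 0]) cube([28, 54, 820]);
translate([0, 580, 0]) rotate([0, atan2(180, 800), 0]) cube([28, 54, 820]);
translate([447, 580, 0]) mirror([1, 0, 0]) rotate([0, atan2(180, 800), 0]) cube([28, 54, 820]);


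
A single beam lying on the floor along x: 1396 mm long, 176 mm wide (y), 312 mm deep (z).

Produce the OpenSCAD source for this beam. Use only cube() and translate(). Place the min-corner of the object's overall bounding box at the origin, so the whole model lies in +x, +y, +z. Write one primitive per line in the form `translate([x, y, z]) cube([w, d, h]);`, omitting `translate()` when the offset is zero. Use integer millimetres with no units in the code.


cube([1396, 176, 312]);


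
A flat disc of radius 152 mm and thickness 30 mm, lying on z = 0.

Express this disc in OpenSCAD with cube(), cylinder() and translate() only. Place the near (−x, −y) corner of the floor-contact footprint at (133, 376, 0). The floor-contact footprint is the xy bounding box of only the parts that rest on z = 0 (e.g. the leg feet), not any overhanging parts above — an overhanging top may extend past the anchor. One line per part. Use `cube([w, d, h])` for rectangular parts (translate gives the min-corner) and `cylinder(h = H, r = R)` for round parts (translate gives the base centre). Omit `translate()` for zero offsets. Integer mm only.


translate([285, 528, 0]) cylinder(h = 30, r = 152);


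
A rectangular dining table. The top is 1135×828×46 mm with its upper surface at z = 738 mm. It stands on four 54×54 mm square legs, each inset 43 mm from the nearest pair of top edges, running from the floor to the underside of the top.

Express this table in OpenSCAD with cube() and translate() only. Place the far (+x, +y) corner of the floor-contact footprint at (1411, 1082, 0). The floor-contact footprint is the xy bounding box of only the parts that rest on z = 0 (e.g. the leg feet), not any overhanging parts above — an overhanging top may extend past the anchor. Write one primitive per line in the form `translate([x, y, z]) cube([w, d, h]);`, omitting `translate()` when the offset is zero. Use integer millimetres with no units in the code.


translate([319, 297, 692]) cube([1135, 828, 46]);
translate([362, 340, 0]) cube([54, 54, 692]);
translate([1357, 340, 0]) cube([54, 54, 692]);
translate([362, 1028, 0]) cube([54, 54, 692]);
translate([1357, 1028, 0]) cube([54, 54, 692]);


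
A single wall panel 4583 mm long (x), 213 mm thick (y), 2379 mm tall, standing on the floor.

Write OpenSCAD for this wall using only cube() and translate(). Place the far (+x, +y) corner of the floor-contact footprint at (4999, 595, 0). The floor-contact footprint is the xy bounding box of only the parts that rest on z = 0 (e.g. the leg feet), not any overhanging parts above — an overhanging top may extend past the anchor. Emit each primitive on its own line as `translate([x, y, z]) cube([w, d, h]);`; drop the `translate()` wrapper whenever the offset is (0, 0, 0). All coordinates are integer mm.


translate([416, 382, 0]) cube([4583, 213, 2379]);


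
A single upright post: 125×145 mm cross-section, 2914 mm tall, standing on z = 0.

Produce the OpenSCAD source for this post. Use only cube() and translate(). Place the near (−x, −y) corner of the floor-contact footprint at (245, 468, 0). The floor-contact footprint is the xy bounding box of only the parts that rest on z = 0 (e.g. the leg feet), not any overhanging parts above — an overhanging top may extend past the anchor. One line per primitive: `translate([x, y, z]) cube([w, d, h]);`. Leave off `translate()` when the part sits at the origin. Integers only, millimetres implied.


translate([245, 468, 0]) cube([125, 145, 2914]);


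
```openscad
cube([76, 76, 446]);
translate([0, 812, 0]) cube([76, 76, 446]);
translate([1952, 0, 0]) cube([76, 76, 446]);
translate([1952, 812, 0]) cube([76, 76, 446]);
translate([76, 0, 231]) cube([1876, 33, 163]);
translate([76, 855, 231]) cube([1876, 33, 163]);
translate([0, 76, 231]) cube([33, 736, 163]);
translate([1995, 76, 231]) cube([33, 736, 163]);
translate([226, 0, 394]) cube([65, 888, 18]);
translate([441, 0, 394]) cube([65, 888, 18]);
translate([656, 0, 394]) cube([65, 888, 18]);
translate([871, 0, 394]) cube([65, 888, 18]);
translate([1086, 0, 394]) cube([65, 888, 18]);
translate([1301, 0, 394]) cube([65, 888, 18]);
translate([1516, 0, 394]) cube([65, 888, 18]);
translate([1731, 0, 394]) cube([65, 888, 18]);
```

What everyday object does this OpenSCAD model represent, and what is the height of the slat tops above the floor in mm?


A bed frame. The slat-top height is 412 mm.

Four posts, four rails, and a row of slats — a bed frame. Slats sit on the rails at z = 231 + 163 = 394; with slat thickness 18, the top is 412 mm.


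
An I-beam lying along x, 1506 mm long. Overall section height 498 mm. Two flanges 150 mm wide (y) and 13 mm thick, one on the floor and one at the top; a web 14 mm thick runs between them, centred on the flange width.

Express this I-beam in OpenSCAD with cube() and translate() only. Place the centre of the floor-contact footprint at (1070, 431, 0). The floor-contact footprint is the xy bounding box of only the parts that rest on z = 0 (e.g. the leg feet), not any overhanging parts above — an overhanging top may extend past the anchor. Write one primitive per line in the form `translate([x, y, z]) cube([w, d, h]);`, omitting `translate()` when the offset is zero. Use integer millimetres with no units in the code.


translate([317, 356, 0]) cube([1506, 150, 13]);
translate([317, 424, 13]) cube([1506, 14, 472]);
translate([317, 356, 485]) cube([1506, 150, 13]);


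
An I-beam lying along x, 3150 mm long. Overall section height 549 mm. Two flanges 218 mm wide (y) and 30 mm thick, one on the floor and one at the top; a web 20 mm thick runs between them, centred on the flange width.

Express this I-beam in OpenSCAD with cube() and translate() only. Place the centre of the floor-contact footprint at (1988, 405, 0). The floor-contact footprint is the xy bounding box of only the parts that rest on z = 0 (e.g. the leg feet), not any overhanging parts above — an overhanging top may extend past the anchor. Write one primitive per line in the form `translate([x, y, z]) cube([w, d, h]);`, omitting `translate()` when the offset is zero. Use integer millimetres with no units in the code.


translate([413, 296, 0]) cube([3150, 218, 30]);
translate([413, 395, 30]) cube([3150, 20, 489]);
translate([413, 296, 519]) cube([3150, 218, 30]);


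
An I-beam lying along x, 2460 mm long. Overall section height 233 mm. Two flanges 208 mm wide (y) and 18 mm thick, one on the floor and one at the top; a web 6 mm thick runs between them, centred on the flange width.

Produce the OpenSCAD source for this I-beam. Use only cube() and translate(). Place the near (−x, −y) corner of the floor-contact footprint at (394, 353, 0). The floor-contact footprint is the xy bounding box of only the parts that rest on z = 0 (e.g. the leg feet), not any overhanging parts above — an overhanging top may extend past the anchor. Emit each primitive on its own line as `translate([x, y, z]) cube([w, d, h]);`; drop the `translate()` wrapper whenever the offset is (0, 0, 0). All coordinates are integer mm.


translate([394, 353, 0]) cube([2460, 208, 18]);
translate([394, 454, 18]) cube([2460, 6, 197]);
translate([394, 353, 215]) cube([2460, 208, 18]);


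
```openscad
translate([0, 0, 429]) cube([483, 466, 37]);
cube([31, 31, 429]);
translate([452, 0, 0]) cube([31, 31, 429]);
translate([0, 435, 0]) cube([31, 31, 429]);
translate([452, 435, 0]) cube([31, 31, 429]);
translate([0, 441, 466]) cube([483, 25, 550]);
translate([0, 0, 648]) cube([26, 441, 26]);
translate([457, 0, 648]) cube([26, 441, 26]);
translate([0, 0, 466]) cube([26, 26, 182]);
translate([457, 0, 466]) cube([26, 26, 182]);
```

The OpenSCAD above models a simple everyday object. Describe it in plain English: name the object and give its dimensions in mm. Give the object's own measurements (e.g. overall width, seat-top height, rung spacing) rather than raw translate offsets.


A chair. The seat is a 483×466×37 mm slab with its top at z = 466 mm, on four 31×31 mm corner legs (flush with the seat edges, standing on z = 0). A flat backrest 25 mm thick, 550 mm tall, spans the full seat width and rises from the seat top along its +y edge, rear face flush with the rear of the seat. Two armrests of 26×26 mm section run along each side from the seat's front edge to the front of the backrest, top faces 208 mm above the seat top and outer faces flush with the seat's x-edges; a 26×26 mm post under the front of each armrest stands on the seat at the front corner.


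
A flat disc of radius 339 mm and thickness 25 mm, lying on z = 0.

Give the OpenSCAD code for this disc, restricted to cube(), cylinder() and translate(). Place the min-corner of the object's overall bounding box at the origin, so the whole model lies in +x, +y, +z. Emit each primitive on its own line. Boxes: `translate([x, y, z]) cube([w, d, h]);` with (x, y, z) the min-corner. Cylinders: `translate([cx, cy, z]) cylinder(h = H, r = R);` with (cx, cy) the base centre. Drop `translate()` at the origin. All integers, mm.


translate([339, 339, 0]) cylinder(h = 25, r = 339);


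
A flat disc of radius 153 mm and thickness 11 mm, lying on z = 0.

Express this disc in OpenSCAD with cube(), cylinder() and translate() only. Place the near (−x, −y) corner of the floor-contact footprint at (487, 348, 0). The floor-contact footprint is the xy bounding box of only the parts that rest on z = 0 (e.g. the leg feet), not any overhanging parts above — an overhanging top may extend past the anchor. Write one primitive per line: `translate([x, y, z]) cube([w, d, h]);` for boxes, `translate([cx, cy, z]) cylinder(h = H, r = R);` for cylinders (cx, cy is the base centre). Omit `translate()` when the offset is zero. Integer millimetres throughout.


translate([640, 501, 0]) cylinder(h = 11, r = 153);


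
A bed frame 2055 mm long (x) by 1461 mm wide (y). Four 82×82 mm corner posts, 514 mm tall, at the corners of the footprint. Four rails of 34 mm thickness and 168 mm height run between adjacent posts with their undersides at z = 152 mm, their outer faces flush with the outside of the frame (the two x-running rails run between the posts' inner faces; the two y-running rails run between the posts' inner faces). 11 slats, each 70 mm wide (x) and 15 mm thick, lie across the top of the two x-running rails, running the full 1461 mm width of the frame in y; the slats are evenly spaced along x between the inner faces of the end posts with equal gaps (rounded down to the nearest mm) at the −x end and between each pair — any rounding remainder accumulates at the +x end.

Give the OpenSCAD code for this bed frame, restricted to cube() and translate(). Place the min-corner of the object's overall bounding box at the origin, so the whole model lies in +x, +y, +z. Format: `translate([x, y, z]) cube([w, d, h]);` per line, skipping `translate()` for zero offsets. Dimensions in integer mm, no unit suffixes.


cube([82, 82, 514]);
translate([0, 1379, 0]) cube([82, 82, 514]);
translate([1973, 0, 0]) cube([82, 82, 514]);
translate([1973, 1379, 0]) cube([82, 82, 514]);
translate([82, 0, 152]) cube([1891, 34, 168]);
translate([82, 1427, 152]) cube([1891, 34, 168]);
translate([0, 82, 152]) cube([34, 1297, 168]);
translate([2021, 82, 152]) cube([34, 1297, 168]);
translate([175, 0, 320]) cube([70, 1461, 15]);
translate([338, 0, 320]) cube([70, 1461, 15]);
translate([501, 0, 320]) cube([70, 1461, 15]);
translate([664, 0, 320]) cube([70, 1461, 15]);
translate([827, 0, 320]) cube([70, 1461, 15]);
translate([990, 0, 320]) cube([70, 1461, 15]);
translate([1153, 0, 320]) cube([70, 1461, 15]);
translate([1316, 0, 320]) cube([70, 1461, 15]);
translate([1479, 0, 320]) cube([70, 1461, 15]);
translate([1642, 0, 320]) cube([70, 1461, 15]);
translate([1805, 0, 320]) cube([70, 1461, 15]);


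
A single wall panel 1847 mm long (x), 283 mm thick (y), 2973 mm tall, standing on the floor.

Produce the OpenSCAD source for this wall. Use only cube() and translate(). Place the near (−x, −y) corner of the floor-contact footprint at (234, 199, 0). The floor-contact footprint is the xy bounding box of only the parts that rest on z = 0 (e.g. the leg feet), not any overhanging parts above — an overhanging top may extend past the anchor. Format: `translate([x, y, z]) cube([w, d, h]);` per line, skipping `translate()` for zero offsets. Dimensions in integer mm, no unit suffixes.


translate([234, 199, 0]) cube([1847, 283, 2973]);


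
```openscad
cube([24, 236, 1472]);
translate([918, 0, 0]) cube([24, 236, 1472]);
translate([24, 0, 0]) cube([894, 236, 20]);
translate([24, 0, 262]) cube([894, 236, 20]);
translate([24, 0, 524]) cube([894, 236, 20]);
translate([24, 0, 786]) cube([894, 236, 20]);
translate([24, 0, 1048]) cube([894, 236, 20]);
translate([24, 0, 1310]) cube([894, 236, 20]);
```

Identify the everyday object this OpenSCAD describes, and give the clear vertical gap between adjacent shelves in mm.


A bookshelf. The clear shelf gap is 242 mm.

Two tall side panels with 6 horizontal boards between them — a bookshelf. The first two shelf undersides are at z = 0 and z = 262; with shelf thickness 20, the clear gap is 262 − 0 − 20 = 242 mm.


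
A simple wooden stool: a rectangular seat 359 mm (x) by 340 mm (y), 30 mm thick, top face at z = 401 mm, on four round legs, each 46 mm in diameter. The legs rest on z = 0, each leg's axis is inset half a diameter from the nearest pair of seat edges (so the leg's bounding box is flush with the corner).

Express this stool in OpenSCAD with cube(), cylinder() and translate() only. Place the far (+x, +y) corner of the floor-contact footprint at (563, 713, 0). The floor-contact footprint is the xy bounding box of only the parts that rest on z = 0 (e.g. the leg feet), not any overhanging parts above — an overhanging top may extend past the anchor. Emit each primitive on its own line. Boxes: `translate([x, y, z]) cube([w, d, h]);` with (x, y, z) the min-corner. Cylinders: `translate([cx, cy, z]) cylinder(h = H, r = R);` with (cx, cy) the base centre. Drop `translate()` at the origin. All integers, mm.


translate([204, 373, 371]) cube([359, 340, 30]);
translate([227, 396, 0]) cylinder(h = 371, r = 23);
translate([540, 396, 0]) cylinder(h = 371, r = 23);
translate([227, 690, 0]) cylinder(h = 371, r = 23);
translate([540, 690, 0]) cylinder(h = 371, r = 23);


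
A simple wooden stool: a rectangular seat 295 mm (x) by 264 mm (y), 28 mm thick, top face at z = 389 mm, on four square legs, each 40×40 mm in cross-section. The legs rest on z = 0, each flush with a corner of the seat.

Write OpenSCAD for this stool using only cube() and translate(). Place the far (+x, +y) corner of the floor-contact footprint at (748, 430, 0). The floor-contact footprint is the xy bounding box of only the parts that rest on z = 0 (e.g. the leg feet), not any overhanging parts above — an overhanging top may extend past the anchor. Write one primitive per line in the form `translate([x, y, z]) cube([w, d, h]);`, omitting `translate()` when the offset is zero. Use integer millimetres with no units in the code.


translate([453, 166, 361]) cube([295, 264, 28]);
translate([453, 166, 0]) cube([40, 40, 361]);
translate([708, 166, 0]) cube([40, 40, 361]);
translate([453, 390, 0]) cube([40, 40, 361]);
translate([708, 390, 0]) cube([40, 40, 361]);


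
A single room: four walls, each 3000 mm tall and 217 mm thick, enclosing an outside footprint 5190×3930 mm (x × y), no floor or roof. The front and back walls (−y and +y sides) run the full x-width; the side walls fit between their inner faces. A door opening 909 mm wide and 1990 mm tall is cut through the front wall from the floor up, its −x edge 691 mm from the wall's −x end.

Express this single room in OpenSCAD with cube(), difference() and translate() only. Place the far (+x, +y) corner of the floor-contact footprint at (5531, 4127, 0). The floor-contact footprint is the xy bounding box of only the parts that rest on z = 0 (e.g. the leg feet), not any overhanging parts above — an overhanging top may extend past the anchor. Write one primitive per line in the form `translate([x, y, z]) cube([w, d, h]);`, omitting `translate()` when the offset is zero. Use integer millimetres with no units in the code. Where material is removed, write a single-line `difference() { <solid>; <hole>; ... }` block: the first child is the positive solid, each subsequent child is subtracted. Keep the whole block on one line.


difference() { translate([341, 197, 0]) cube([5190, 217, 3000]); translate([1032, 197, 0]) cube([909, 217, 1990]); }
translate([341, 3910, 0]) cube([5190, 217, 3000]);
translate([341, 414, 0]) cube([217, 3496, 3000]);
translate([5314, 414, 0]) cube([217, 3496, 3000]);


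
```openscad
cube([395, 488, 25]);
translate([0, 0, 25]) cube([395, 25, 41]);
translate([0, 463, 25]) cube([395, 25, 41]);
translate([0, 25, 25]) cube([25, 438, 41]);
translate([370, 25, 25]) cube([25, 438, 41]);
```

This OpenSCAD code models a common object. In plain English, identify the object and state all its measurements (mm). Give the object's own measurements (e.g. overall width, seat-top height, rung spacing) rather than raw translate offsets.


An open-topped rectangular box: outside dimensions 395×488×66 mm, with a uniform wall and base thickness of 25 mm. The base is a full 395×488 slab on the floor; four walls sit on top of the base. The front and back walls (the −y and +y sides) span the full width; the two side walls fit between them.


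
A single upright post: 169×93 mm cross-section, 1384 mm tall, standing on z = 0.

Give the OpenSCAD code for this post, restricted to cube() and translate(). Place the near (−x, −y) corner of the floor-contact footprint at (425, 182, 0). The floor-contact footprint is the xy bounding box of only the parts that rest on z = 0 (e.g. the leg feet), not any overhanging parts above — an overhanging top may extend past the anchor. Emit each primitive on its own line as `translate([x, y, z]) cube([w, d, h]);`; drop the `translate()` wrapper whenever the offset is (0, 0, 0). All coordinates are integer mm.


translate([425, 182, 0]) cube([169, 93, 1384]);


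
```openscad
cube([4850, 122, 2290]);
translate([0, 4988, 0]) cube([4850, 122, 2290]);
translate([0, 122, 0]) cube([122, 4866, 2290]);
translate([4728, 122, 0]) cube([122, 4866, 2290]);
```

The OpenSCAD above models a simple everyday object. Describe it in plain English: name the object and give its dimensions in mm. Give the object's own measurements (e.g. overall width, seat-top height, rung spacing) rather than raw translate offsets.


The wall frame of a small rectangular building: four walls, each 2290 mm tall and 122 mm thick, enclosing a footprint 4850 mm (x) by 5110 mm (y) outside-to-outside, with no floor or roof. The front and back walls (the −y and +y sides) span the full width; the two side walls fit between them.


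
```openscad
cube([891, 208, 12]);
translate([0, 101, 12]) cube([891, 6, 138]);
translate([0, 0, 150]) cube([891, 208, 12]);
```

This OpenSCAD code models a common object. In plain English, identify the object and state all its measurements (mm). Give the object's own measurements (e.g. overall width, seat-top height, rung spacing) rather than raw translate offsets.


An I-beam lying along x, 891 mm long. Overall section height 162 mm. Two flanges 208 mm wide (y) and 12 mm thick, one on the floor and one at the top; a web 6 mm thick runs between them, centred on the flange width.


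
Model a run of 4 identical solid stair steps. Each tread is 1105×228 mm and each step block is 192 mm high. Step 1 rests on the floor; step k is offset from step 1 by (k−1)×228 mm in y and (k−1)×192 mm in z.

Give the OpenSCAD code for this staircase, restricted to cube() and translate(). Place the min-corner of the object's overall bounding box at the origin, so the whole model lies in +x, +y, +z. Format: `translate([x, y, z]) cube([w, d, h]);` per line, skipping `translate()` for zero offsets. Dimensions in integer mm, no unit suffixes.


cube([1105, 228, 192]);
translate([0, 228, 192]) cube([1105, 228, 192]);
translate([0, 456, 384]) cube([1105, 228, 192]);
translate([0, 684, 576]) cube([1105, 228, 192]);


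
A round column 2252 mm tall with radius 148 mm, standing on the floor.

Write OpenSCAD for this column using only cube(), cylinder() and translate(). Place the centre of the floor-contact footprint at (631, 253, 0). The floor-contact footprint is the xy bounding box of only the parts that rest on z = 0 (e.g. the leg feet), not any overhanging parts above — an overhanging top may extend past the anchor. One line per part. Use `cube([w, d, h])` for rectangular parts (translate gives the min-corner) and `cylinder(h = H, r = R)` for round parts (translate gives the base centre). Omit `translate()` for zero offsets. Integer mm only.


translate([631, 253, 0]) cylinder(h = 2252, r = 148);


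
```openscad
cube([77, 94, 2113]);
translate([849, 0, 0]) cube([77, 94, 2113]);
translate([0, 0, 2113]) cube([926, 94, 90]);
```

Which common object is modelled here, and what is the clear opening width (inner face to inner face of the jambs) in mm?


A door frame. The clear opening width is 772 mm.

Two 2113 mm tall posts with a header on top — a door frame. The left jamb is 77 mm wide at x = 0; the right jamb starts at x = 849. The clear opening is 849 − 77 = 772 mm.


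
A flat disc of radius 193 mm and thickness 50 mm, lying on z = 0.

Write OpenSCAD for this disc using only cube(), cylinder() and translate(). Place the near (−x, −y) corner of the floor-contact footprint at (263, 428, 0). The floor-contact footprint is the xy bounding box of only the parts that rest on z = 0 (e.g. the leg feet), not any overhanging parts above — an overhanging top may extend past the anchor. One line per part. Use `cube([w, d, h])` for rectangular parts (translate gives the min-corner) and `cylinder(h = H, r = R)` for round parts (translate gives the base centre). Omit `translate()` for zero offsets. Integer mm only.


translate([456, 621, 0]) cylinder(h = 50, r = 193);


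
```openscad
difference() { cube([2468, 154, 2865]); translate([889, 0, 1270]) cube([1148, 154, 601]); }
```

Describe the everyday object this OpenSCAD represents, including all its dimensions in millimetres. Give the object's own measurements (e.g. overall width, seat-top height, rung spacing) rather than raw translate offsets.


A wall 2468 mm long (x), 154 mm thick (y), 2865 mm tall, with a rectangular window opening cut through it. The opening is 1148 mm wide and 601 mm tall; its sill is at z = 1270 mm and its near (−x) edge is 889 mm from the wall's −x end. The opening passes through the full wall thickness.


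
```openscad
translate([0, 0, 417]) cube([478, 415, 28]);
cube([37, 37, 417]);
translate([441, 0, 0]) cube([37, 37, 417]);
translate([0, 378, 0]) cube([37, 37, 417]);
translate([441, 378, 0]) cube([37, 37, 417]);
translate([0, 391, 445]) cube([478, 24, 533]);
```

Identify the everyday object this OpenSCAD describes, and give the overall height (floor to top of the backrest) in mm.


A chair. The overall height is 978 mm.

A slab on four corner posts with a tall panel at the back — a chair. The seat slab sits at z = 417 with thickness 28, and the 533 mm backrest starts at the seat top, so the overall height is 417 + 28 + 533 = 978 mm.


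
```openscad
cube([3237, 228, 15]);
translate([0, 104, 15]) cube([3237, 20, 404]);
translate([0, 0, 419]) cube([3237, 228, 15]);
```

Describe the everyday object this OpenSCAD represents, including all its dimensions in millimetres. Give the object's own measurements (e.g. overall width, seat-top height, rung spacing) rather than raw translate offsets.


An I-beam lying along x, 3237 mm long. Overall section height 434 mm. Two flanges 228 mm wide (y) and 15 mm thick, one on the floor and one at the top; a web 20 mm thick runs between them, centred on the flange width.


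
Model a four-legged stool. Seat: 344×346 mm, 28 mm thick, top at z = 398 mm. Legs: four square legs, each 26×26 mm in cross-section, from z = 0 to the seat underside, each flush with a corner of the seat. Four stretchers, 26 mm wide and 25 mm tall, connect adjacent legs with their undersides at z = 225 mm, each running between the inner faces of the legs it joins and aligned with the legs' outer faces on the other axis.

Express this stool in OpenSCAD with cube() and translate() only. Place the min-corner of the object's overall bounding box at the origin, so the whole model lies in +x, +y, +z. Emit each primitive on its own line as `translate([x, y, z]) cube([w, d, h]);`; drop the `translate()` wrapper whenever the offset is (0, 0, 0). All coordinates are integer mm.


// leg_h = 398 - 28 = 370
// stretcher span = 344 - 2*26 = 292
translate([0, 0, 370]) cube([344, 346, 28]);
cube([26, 26, 370]);
translate([318, 0, 0]) cube([26, 26, 370]);
translate([0, 320, 0]) cube([26, 26, 370]);
translate([318, 320, 0]) cube([26, 26, 370]);
translate([26, 0, 225]) cube([292, 26, 25]);
translate([26, 320, 225]) cube([292, 26, 25]);
translate([0, 26, 225]) cube([26, 294, 25]);
translate([318, 26, 225]) cube([26, 294, 25]);


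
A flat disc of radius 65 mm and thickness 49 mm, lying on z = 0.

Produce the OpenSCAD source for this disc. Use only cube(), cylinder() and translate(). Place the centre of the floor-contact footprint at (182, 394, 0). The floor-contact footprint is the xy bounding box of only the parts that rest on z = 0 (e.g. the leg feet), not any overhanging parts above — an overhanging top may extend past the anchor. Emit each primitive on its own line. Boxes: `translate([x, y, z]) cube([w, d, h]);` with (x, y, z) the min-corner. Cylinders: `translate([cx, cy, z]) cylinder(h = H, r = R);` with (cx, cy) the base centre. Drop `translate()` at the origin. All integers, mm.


translate([182, 394, 0]) cylinder(h = 49, r = 65);


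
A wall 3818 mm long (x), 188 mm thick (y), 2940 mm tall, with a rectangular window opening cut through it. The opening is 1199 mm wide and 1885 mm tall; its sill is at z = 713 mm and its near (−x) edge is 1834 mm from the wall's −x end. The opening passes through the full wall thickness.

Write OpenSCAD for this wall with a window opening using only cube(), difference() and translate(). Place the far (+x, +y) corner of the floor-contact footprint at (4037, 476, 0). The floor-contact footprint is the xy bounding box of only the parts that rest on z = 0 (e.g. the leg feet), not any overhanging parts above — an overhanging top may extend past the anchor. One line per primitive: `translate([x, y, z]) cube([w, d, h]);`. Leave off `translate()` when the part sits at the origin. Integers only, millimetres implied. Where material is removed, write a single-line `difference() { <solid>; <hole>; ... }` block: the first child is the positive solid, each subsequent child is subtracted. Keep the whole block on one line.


difference() { translate([219, 288, 0]) cube([3818, 188, 2940]); translate([2053, 288, 713]) cube([1199, 188, 1885]); }


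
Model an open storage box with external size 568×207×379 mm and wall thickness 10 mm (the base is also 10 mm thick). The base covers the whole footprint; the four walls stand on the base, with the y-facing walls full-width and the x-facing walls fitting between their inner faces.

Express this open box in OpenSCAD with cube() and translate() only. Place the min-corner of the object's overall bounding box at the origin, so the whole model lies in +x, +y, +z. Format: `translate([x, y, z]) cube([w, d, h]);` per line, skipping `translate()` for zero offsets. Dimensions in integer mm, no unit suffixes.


cube([568, 207, 10]);
translate([0, 0, 10]) cube([568, 10, 369]);
translate([0, 197, 10]) cube([568, 10, 369]);
translate([0, 10, 10]) cube([10, 187, 369]);
translate([558, 10, 10]) cube([10, 187, 369]);


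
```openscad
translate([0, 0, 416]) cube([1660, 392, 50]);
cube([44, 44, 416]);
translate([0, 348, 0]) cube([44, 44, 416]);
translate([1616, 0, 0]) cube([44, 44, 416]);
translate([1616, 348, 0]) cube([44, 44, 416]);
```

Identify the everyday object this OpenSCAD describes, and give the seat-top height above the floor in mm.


A bench. The seat-top height is 466 mm.

A long slab on four corner posts — a bench. The slab sits at z = 416 with thickness 50, so the top is 416 + 50 = 466 mm.


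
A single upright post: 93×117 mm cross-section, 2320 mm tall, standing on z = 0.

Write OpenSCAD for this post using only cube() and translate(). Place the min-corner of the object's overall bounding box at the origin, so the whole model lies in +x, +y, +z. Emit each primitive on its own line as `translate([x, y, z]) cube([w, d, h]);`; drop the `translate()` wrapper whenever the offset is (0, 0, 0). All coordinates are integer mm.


cube([93, 117, 2320]);


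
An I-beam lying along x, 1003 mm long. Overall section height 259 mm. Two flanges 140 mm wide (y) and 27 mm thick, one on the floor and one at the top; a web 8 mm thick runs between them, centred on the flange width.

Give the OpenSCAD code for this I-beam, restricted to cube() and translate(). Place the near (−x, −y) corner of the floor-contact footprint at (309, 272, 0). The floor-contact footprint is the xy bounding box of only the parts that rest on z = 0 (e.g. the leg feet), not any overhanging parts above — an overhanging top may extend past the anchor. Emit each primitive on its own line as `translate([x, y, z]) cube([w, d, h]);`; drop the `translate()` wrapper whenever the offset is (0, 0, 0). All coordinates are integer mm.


translate([309, 272, 0]) cube([1003, 140, 27]);
translate([309, 338, 27]) cube([1003, 8, 205]);
translate([309, 272, 232]) cube([1003, 140, 27]);


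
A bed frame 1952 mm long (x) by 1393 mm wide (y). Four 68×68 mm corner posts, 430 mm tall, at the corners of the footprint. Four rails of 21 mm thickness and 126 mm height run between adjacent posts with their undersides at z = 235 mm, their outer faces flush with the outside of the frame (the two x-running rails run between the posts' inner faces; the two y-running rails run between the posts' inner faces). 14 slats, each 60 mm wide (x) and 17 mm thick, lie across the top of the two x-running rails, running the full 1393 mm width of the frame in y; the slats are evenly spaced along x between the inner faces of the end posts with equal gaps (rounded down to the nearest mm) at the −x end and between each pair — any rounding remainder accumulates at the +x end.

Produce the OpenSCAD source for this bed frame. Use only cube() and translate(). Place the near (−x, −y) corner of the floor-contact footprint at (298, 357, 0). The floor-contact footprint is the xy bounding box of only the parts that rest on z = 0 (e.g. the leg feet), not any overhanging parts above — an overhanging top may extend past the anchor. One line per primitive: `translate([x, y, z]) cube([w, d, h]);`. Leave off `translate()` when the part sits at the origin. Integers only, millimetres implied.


translate([298, 357, 0]) cube([68, 68, 430]);
translate([298, 1682, 0]) cube([68, 68, 430]);
translate([2182, 357, 0]) cube([68, 68, 430]);
translate([2182, 1682, 0]) cube([68, 68, 430]);
translate([366, 357, 235]) cube([1816, 21, 126]);
translate([366, 1729, 235]) cube([1816, 21, 126]);
translate([298, 425, 235]) cube([21, 1257, 126]);
translate([2229, 425, 235]) cube([21, 1257, 126]);
translate([431, 357, 361]) cube([60, 1393, 17]);
translate([556, 357, 361]) cube([60, 1393, 17]);
translate([681, 357, 361]) cube([60, 1393, 17]);
translate([806, 357, 361]) cube([60, 1393, 17]);
translate([931, 357, 361]) cube([60, 1393, 17]);
translate([1056, 357, 361]) cube([60, 1393, 17]);
translate([1181, 357, 361]) cube([60, 1393, 17]);
translate([1306, 357, 361]) cube([60, 1393, 17]);
translate([1431, 357, 361]) cube([60, 1393, 17]);
translate([1556, 357, 361]) cube([60, 1393, 17]);
translate([1681, 357, 361]) cube([60, 1393, 17]);
translate([1806, 357, 361]) cube([60, 1393, 17]);
translate([1931, 357, 361]) cube([60, 1393, 17]);
translate([2056, 357, 361]) cube([60, 1393, 17]);


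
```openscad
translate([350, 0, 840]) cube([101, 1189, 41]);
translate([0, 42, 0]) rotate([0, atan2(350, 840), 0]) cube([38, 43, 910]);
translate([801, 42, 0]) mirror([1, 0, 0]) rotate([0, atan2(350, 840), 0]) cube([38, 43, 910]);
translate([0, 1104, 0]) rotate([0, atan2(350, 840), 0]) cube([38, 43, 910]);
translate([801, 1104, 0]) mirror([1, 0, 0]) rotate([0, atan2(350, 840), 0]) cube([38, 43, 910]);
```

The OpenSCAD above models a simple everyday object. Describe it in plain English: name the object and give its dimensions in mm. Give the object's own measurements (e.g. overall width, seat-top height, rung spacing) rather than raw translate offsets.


A sawhorse. A 101×1189×41 mm beam (x, y, z) sits on two A-frame leg pairs. Each pair is two raked legs of 38×43 mm section (43 mm along y) splaying symmetrically in x. Each leg rises 840 mm vertically over 350 mm of horizontal reach and is 910 mm long along its own axis. Every leg's outer bottom edge rests on the floor and its outer top edge meets a bottom edge of the beam — the left legs (tilting toward +x) meet the beam's −x bottom edge, the right legs (their mirror images, tilting toward −x) meet its +x bottom edge — so the leg tops tuck under the beam, the beam's underside is 840 mm above the floor, and the feet are 801 mm apart outside-to-outside with the beam centred between them. The two leg pairs are set in 42 mm from either end of the beam.


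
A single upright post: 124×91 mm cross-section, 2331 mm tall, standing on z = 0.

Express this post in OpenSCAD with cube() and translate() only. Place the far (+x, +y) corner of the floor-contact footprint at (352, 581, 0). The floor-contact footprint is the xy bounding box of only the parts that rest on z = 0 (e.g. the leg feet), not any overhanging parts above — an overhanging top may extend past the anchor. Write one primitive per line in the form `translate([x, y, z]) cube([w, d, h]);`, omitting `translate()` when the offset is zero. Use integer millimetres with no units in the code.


translate([228, 490, 0]) cube([124, 91, 2331]);


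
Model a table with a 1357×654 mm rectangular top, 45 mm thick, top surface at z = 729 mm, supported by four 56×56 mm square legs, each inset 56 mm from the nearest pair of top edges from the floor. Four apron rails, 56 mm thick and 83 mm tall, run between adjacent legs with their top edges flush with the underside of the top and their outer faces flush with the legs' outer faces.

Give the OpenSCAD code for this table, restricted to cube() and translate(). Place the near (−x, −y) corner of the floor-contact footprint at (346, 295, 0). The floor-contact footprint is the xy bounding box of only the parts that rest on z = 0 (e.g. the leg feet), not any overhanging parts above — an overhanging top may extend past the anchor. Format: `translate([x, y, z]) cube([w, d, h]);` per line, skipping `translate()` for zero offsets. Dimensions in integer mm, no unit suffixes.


translate([290, 239, 684]) cube([1357, 654, 45]);
translate([346, 295, 0]) cube([56, 56, 684]);
translate([1535, 295, 0]) cube([56, 56, 684]);
translate([346, 781, 0]) cube([56, 56, 684]);
translate([1535, 781, 0]) cube([56, 56, 684]);
translate([402, 295, 601]) cube([1133, 56, 83]);
translate([402, 781, 601]) cube([1133, 56, 83]);
translate([346, 351, 601]) cube([56, 430, 83]);
translate([1535, 351, 601]) cube([56, 430, 83]);


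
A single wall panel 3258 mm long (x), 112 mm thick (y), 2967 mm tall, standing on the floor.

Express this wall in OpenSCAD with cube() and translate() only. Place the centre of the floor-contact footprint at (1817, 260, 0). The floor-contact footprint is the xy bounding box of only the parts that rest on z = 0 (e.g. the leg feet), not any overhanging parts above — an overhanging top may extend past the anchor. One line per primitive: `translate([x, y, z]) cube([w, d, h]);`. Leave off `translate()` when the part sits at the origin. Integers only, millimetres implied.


translate([188, 204, 0]) cube([3258, 112, 2967]);


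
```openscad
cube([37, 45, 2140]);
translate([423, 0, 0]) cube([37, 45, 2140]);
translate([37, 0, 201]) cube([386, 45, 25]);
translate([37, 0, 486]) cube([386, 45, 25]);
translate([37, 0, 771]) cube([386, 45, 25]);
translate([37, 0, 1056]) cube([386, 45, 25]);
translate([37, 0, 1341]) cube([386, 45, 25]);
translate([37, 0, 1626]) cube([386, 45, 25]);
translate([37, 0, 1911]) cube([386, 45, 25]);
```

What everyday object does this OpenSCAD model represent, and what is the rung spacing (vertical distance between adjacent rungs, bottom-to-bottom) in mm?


A ladder. The rung spacing is 285 mm.

Two tall 37×45 posts with 7 short bars between them — a ladder. Adjacent rungs sit at z = 201 and z = 486, so the spacing is 486 − 201 = 285 mm.
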